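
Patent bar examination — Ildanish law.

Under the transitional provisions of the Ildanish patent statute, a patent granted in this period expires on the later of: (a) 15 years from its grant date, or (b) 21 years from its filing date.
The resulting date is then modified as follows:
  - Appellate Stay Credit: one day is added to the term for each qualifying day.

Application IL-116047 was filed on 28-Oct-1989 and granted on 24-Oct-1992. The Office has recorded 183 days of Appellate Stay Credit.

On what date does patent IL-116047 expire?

2011-04-29

(a) grant + 15 years → 24 October 2007.
(b) filing + 21 years → 28 October 2010.
Later of the two: 28 October 2010.
Appellate Stay Credit: +183 days → 29 April 2011.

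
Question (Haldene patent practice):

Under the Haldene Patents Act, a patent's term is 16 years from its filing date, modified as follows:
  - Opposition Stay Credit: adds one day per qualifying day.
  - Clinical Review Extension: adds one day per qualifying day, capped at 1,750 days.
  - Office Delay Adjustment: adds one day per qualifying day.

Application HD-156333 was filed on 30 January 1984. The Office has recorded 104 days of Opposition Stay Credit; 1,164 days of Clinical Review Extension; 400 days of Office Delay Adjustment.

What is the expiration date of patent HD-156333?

August 24, 2004

Base term: filing date + 16 years → 30 January 2000.
Opposition Stay Credit: +104 days → 13 May 2000.
Clinical Review Extension: 1164 days (within the 1750-day cap) → +1164 days → 21 July 2003.
Office Delay Adjustment: +400 days → 24 August 2004.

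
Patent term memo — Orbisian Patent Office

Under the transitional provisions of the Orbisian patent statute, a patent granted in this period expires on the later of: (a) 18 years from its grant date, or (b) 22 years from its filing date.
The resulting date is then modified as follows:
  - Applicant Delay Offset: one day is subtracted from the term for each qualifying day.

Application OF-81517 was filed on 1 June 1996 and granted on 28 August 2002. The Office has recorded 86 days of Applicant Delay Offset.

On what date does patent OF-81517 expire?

June 3, 2020

(a) grant + 18 years → 28 August 2020.
(b) filing + 22 years → 1 June 2018.
Later of the two: 28 August 2020.
Applicant Delay Offset: −86 days → 3 June 2020.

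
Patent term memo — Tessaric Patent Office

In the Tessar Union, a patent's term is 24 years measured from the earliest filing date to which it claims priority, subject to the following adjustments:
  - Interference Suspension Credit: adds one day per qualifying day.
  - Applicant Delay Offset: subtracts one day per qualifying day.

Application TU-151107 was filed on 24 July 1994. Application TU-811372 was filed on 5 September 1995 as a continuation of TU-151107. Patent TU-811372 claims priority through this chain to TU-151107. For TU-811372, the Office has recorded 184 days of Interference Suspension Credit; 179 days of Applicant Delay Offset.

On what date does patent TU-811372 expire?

July 29, 2018

Earliest priority filing: 24 July 1994.
Base term: 24 July 1994 + 24 years → 24 July 2018.
Interference Suspension Credit: +184 days → 24 January 2019.
Applicant Delay Offset: −179 days → 29 July 2018.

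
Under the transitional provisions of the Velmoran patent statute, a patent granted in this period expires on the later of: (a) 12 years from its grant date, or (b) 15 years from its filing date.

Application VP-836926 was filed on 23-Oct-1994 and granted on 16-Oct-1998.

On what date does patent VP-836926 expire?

(a) grant + 12 years → 16 October 2010.
(b) filing + 15 years → 23 October 2009.
Later of the two: 16 October 2010.

2010-10-16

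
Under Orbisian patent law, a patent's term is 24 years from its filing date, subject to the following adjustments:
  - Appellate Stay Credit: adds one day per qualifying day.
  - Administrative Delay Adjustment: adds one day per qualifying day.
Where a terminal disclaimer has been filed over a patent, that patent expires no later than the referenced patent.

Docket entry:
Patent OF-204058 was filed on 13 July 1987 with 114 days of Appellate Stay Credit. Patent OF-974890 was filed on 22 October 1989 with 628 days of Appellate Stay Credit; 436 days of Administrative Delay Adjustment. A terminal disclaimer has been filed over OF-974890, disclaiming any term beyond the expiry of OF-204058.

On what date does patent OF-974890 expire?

Natural term of OF-974890:
  Base: filing + 24 years → 22 October 2013.
  Appellate Stay Credit: +628 days → 12 July 2015.
  Administrative Delay Adjustment: +436 days → 20 September 2016.
Expiry of referenced patent OF-204058:
  Base: filing + 24 years → 13 July 2011.
  Appellate Stay Credit: +114 days → 4 November 2011.
Terminal disclaimer: OF-974890 expires on the earlier of 20 September 2016 and 4 November 2011.

November 4, 2011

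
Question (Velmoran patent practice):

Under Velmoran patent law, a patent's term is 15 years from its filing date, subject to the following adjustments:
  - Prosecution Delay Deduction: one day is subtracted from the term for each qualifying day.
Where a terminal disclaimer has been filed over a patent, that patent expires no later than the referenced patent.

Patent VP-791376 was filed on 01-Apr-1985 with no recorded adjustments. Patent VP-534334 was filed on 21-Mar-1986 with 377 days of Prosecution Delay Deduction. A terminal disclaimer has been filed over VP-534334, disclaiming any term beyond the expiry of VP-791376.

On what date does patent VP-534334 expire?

2000-03-09

Natural term of VP-534334:
  Base: filing + 15 years → 21 March 2001.
  Prosecution Delay Deduction: −377 days → 9 March 2000.
Expiry of referenced patent VP-791376:
  Base: filing + 15 years → 1 April 2000.
Terminal disclaimer: VP-534334 expires on the earlier of 9 March 2000 and 1 April 2000.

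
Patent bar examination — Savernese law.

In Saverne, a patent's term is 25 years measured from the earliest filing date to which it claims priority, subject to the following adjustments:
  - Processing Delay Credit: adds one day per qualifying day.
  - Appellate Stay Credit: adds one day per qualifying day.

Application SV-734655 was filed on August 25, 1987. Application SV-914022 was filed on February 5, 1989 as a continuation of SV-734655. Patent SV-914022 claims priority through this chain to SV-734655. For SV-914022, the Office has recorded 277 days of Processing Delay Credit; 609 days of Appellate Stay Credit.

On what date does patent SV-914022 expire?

Earliest priority filing: 25 August 1987.
Base term: 25 August 1987 + 25 years → 25 August 2012.
Processing Delay Credit: +277 days → 29 May 2013.
Appellate Stay Credit: +609 days → 28 January 2015.

January 28, 2015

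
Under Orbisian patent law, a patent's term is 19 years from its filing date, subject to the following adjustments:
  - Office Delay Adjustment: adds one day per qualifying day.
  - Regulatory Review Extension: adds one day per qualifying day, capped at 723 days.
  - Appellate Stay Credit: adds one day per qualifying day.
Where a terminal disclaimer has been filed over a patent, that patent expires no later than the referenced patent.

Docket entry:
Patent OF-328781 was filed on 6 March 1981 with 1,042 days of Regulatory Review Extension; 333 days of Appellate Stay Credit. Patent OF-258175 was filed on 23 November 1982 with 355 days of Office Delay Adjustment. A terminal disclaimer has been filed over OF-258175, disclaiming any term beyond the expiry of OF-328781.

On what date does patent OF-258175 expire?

Natural term of OF-258175:
  Base: filing + 19 years → 23 November 2001.
  Office Delay Adjustment: +355 days → 13 November 2002.
Expiry of referenced patent OF-328781:
  Base: filing + 19 years → 6 March 2000.
  Regulatory Review Extension: 1042 days claimed exceeds the 723-day cap, so +723 days → 27 February 2002.
  Appellate Stay Credit: +333 days → 26 January 2003.
Terminal disclaimer: OF-258175 expires on the earlier of 13 November 2002 and 26 January 2003.

November 13, 2002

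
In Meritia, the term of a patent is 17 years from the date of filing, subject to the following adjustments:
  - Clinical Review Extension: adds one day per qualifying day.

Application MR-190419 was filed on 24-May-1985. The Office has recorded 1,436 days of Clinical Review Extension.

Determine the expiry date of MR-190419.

Base term: filing date + 17 years → 24 May 2002.
Clinical Review Extension: +1436 days → 29 April 2006.

2006-04-29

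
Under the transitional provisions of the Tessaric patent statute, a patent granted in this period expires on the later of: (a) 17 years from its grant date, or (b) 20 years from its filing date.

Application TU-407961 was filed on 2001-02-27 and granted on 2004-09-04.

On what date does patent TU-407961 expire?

(a) grant + 17 years → 4 September 2021.
(b) filing + 20 years → 27 February 2021.
Later of the two: 4 September 2021.

2021-09-04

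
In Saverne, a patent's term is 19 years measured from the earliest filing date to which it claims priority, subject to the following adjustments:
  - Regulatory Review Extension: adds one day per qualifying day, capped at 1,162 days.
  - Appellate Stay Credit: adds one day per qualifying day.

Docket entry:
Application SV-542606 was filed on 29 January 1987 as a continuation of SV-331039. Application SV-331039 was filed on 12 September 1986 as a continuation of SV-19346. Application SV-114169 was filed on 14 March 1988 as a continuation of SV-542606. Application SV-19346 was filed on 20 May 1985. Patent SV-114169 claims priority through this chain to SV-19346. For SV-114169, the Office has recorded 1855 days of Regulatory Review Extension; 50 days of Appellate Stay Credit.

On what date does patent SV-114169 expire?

September 14, 2007

Earliest priority filing: 20 May 1985.
Base term: 20 May 1985 + 19 years → 20 May 2004.
Regulatory Review Extension: 1855 days claimed exceeds the 1162-day cap, so +1162 days → 26 July 2007.
Appellate Stay Credit: +50 days → 14 September 2007.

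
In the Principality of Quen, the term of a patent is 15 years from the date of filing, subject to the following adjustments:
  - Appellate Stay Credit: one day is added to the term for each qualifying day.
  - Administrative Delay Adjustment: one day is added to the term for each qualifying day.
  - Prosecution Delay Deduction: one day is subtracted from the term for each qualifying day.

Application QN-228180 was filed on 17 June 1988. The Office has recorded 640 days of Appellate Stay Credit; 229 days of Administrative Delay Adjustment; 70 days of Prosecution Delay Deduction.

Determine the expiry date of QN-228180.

Base term: filing date + 15 years → 17 June 2003.
Appellate Stay Credit: +640 days → 18 March 2005.
Administrative Delay Adjustment: +229 days → 2 November 2005.
Prosecution Delay Deduction: −70 days → 24 August 2005.

August 24, 2005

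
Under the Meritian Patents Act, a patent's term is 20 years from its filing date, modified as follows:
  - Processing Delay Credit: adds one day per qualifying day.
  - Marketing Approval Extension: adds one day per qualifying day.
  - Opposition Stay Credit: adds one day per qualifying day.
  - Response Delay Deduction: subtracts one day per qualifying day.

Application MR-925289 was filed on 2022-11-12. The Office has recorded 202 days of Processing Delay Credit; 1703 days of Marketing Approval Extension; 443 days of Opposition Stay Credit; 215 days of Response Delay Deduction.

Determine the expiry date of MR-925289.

Base term: filing date + 20 years → 12 November 2042.
Processing Delay Credit: +202 days → 2 June 2043.
Marketing Approval Extension: +1703 days → 30 January 2048.
Opposition Stay Credit: +443 days → 17 April 2049.
Response Delay Deduction: −215 days → 14 September 2048.

2048-09-14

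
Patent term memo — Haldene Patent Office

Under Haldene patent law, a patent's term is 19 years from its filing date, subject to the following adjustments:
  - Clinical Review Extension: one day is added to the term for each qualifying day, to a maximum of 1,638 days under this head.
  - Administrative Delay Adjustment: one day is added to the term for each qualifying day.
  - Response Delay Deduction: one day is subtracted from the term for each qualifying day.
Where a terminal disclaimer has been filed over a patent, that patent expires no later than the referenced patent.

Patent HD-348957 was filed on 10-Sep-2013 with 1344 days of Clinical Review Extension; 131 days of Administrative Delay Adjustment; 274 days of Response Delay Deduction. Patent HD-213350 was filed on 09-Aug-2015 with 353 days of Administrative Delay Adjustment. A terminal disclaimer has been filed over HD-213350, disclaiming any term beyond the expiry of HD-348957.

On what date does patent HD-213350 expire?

Natural term of HD-213350:
  Base: filing + 19 years → 9 August 2034.
  Administrative Delay Adjustment: +353 days → 28 July 2035.
Expiry of referenced patent HD-348957:
  Base: filing + 19 years → 10 September 2032.
  Clinical Review Extension: 1344 days (within the 1638-day cap) → +1344 days → 16 May 2036.
  Administrative Delay Adjustment: +131 days → 24 September 2036.
  Response Delay Deduction: −274 days → 25 December 2035.
Terminal disclaimer: HD-213350 expires on the earlier of 28 July 2035 and 25 December 2035.

2035-07-28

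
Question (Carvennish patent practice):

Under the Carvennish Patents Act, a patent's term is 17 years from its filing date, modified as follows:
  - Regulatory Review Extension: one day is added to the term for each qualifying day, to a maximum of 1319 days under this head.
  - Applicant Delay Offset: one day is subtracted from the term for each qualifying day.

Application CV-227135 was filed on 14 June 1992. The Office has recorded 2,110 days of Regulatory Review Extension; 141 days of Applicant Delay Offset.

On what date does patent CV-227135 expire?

2012-09-04

Base term: filing date + 17 years → 14 June 2009.
Regulatory Review Extension: 2110 days claimed exceeds the 1319-day cap, so +1319 days → 23 January 2013.
Applicant Delay Offset: −141 days → 4 September 2012.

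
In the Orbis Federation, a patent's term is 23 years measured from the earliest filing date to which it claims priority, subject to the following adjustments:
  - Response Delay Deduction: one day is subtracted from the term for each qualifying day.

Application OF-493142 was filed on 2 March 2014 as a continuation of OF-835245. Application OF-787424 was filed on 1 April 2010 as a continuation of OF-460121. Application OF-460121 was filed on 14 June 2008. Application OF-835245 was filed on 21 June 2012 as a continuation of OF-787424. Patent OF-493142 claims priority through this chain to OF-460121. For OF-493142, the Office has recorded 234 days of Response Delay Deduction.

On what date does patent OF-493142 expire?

Earliest priority filing: 14 June 2008.
Base term: 14 June 2008 + 23 years → 14 June 2031.
Response Delay Deduction: −234 days → 23 October 2030.

October 23, 2030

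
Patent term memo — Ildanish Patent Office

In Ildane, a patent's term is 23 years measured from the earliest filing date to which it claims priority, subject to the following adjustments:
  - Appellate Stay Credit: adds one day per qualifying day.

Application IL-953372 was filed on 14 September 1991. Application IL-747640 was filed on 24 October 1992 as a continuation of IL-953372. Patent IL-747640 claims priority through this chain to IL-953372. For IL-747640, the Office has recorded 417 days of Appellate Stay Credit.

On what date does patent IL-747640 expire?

Earliest priority filing: 14 September 1991.
Base term: 14 September 1991 + 23 years → 14 September 2014.
Appellate Stay Credit: +417 days → 5 November 2015.

2015-11-05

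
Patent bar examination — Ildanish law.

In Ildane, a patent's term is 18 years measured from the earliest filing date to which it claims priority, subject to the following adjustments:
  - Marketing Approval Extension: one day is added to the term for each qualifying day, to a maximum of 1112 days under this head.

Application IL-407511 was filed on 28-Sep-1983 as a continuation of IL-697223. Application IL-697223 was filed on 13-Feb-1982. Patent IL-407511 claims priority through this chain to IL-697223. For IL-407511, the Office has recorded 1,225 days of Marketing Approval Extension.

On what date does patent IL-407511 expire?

Earliest priority filing: 13 February 1982.
Base term: 13 February 1982 + 18 years → 13 February 2000.
Marketing Approval Extension: 1225 days claimed exceeds the 1112-day cap, so +1112 days → 1 March 2003.

March 1, 2003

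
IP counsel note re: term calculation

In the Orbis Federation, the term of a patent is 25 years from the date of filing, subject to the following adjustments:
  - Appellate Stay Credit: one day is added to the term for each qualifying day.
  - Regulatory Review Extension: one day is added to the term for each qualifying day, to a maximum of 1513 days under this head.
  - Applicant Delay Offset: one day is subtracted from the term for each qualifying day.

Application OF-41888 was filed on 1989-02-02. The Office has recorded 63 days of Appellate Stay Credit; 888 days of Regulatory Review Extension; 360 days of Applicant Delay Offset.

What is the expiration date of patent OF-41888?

2015-09-16

Base term: filing date + 25 years → 2 February 2014.
Appellate Stay Credit: +63 days → 6 April 2014.
Regulatory Review Extension: 888 days (within the 1513-day cap) → +888 days → 10 September 2016.
Applicant Delay Offset: −360 days → 16 September 2015.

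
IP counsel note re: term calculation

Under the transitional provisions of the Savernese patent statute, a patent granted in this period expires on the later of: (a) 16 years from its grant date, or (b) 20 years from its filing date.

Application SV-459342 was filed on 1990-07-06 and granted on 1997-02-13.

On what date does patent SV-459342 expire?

February 13, 2013

(a) grant + 16 years → 13 February 2013.
(b) filing + 20 years → 6 July 2010.
Later of the two: 13 February 2013.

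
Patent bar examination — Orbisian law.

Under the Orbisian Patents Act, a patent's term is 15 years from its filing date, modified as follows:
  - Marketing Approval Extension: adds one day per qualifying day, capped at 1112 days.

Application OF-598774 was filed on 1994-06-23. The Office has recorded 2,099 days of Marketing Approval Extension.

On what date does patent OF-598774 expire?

Base term: filing date + 15 years → 23 June 2009.
Marketing Approval Extension: 2099 days claimed exceeds the 1112-day cap, so +1112 days → 9 July 2012.

2012-07-09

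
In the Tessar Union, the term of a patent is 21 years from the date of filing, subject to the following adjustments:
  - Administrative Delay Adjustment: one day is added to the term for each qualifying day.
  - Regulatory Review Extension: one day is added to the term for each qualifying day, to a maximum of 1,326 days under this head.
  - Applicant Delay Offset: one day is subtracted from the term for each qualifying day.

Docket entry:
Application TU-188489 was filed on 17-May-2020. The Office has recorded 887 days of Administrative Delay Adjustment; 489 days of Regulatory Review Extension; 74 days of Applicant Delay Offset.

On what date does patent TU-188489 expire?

December 9, 2044

Base term: filing date + 21 years → 17 May 2041.
Administrative Delay Adjustment: +887 days → 21 October 2043.
Regulatory Review Extension: 489 days (within the 1326-day cap) → +489 days → 21 February 2045.
Applicant Delay Offset: −74 days → 9 December 2044.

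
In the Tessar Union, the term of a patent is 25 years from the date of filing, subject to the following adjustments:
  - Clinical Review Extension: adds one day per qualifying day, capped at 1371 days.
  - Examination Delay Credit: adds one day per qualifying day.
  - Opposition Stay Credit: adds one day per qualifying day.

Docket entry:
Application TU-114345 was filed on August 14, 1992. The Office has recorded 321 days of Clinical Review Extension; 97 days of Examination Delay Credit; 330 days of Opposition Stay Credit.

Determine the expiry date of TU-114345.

September 1, 2019

Base term: filing date + 25 years → 14 August 2017.
Clinical Review Extension: 321 days (within the 1371-day cap) → +321 days → 1 July 2018.
Examination Delay Credit: +97 days → 6 October 2018.
Opposition Stay Credit: +330 days → 1 September 2019.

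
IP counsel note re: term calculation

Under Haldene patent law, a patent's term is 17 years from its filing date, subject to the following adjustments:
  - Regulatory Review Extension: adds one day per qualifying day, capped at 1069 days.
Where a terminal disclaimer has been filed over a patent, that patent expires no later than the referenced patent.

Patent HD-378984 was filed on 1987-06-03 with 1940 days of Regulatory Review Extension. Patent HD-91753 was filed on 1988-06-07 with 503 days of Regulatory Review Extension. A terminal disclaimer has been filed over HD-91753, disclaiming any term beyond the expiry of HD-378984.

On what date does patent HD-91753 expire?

October 23, 2006

Natural term of HD-91753:
  Base: filing + 17 years → 7 June 2005.
  Regulatory Review Extension: 503 days (within the 1069-day cap) → +503 days → 23 October 2006.
Expiry of referenced patent HD-378984:
  Base: filing + 17 years → 3 June 2004.
  Regulatory Review Extension: 1940 days claimed exceeds the 1069-day cap, so +1069 days → 8 May 2007.
Terminal disclaimer: HD-91753 expires on the earlier of 23 October 2006 and 8 May 2007.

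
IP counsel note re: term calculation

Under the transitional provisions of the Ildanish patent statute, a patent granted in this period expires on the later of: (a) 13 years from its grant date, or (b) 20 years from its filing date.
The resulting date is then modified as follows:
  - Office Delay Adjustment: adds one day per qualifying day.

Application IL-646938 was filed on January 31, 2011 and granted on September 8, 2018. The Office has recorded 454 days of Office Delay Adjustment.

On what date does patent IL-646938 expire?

(a) grant + 13 years → 8 September 2031.
(b) filing + 20 years → 31 January 2031.
Later of the two: 8 September 2031.
Office Delay Adjustment: +454 days → 5 December 2032.

2032-12-05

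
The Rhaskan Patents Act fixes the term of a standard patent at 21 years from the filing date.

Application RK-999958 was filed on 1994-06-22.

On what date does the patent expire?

June 22, 2015

Filing date + 21 years → 22 June 2015.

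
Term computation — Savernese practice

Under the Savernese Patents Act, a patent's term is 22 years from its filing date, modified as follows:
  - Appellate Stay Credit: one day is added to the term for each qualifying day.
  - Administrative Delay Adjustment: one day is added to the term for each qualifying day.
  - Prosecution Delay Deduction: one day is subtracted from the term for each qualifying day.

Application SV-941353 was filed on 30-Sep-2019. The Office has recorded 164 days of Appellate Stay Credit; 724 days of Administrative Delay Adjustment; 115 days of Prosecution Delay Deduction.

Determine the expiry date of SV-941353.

November 12, 2043

Base term: filing date + 22 years → 30 September 2041.
Appellate Stay Credit: +164 days → 13 March 2042.
Administrative Delay Adjustment: +724 days → 6 March 2044.
Prosecution Delay Deduction: −115 days → 12 November 2043.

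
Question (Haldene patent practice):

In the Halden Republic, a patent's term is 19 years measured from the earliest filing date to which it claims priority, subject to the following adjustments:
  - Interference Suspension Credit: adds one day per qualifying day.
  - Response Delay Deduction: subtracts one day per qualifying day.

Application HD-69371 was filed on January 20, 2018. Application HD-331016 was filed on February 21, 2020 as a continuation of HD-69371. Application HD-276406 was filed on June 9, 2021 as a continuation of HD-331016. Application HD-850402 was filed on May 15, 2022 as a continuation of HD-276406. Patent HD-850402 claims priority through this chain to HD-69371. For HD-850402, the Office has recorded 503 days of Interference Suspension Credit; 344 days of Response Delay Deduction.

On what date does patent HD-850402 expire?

Earliest priority filing: 20 January 2018.
Base term: 20 January 2018 + 19 years → 20 January 2037.
Interference Suspension Credit: +503 days → 7 June 2038.
Response Delay Deduction: −344 days → 28 June 2037.

2037-06-28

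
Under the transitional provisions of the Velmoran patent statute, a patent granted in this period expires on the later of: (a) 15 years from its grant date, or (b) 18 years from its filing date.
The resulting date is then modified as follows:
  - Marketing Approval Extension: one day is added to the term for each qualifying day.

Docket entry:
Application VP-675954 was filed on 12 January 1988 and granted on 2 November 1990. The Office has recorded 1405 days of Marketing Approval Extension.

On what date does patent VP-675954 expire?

(a) grant + 15 years → 2 November 2005.
(b) filing + 18 years → 12 January 2006.
Later of the two: 12 January 2006.
Marketing Approval Extension: +1405 days → 17 November 2009.

2009-11-17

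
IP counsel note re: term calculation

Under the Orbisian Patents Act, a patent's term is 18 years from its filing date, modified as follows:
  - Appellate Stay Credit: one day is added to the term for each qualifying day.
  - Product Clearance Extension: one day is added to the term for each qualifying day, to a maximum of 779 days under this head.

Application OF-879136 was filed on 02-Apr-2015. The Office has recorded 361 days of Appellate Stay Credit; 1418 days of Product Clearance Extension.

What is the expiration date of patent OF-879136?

2036-05-16

Base term: filing date + 18 years → 2 April 2033.
Appellate Stay Credit: +361 days → 29 March 2034.
Product Clearance Extension: 1418 days claimed exceeds the 779-day cap, so +779 days → 16 May 2036.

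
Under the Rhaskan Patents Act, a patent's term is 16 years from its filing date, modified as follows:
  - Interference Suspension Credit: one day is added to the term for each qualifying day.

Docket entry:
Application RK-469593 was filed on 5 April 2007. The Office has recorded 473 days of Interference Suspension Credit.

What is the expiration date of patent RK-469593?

July 21, 2024

Base term: filing date + 16 years → 5 April 2023.
Interference Suspension Credit: +473 days → 21 July 2024.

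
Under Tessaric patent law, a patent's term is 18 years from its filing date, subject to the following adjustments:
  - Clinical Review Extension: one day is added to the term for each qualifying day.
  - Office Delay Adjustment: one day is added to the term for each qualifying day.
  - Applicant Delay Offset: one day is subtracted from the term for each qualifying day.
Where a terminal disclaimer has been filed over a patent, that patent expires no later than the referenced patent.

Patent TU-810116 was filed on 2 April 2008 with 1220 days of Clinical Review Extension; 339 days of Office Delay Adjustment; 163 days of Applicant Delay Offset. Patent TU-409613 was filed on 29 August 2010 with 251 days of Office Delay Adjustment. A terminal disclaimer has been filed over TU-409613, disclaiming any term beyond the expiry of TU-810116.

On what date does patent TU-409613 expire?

May 7, 2029

Natural term of TU-409613:
  Base: filing + 18 years → 29 August 2028.
  Office Delay Adjustment: +251 days → 7 May 2029.
Expiry of referenced patent TU-810116:
  Base: filing + 18 years → 2 April 2026.
  Clinical Review Extension: +1220 days → 4 August 2029.
  Office Delay Adjustment: +339 days → 9 July 2030.
  Applicant Delay Offset: −163 days → 27 January 2030.
Terminal disclaimer: TU-409613 expires on the earlier of 7 May 2029 and 27 January 2030.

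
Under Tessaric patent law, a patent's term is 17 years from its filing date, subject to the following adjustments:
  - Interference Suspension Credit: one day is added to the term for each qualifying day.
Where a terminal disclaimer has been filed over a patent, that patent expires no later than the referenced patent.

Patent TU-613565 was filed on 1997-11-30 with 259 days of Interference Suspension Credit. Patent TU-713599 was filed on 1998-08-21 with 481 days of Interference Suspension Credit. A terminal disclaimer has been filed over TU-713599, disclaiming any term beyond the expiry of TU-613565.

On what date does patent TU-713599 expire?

2015-08-16

Natural term of TU-713599:
  Base: filing + 17 years → 21 August 2015.
  Interference Suspension Credit: +481 days → 14 December 2016.
Expiry of referenced patent TU-613565:
  Base: filing + 17 years → 30 November 2014.
  Interference Suspension Credit: +259 days → 16 August 2015.
Terminal disclaimer: TU-713599 expires on the earlier of 14 December 2016 and 16 August 2015.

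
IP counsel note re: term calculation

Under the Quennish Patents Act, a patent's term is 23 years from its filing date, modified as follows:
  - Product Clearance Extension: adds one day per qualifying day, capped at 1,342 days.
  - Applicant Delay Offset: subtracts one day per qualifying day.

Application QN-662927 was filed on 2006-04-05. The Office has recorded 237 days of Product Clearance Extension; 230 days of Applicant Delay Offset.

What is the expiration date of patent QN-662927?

2029-04-12

Base term: filing date + 23 years → 5 April 2029.
Product Clearance Extension: 237 days (within the 1342-day cap) → +237 days → 28 November 2029.
Applicant Delay Offset: −230 days → 12 April 2029.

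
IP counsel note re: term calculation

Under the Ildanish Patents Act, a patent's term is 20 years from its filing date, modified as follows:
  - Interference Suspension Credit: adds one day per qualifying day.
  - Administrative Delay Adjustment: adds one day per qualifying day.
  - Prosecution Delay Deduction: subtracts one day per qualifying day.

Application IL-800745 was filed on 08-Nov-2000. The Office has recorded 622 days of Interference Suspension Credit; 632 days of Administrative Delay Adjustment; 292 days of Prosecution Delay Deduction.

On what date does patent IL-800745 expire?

Base term: filing date + 20 years → 8 November 2020.
Interference Suspension Credit: +622 days → 23 July 2022.
Administrative Delay Adjustment: +632 days → 15 April 2024.
Prosecution Delay Deduction: −292 days → 28 June 2023.

June 28, 2023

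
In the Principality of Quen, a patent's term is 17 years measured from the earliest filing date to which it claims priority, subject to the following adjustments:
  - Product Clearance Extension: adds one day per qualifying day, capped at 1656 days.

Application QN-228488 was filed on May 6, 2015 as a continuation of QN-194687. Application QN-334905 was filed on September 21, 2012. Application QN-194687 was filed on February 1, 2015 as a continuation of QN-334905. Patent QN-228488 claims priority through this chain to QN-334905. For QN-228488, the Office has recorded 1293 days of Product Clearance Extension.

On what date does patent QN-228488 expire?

Earliest priority filing: 21 September 2012.
Base term: 21 September 2012 + 17 years → 21 September 2029.
Product Clearance Extension: 1293 days (within the 1656-day cap) → +1293 days → 6 April 2033.

April 6, 2033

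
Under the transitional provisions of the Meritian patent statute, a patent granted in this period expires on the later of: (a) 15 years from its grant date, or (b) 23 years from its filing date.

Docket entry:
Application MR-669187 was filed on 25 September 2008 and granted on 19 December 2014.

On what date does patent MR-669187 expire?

September 25, 2031

(a) grant + 15 years → 19 December 2029.
(b) filing + 23 years → 25 September 2031.
Later of the two: 25 September 2031.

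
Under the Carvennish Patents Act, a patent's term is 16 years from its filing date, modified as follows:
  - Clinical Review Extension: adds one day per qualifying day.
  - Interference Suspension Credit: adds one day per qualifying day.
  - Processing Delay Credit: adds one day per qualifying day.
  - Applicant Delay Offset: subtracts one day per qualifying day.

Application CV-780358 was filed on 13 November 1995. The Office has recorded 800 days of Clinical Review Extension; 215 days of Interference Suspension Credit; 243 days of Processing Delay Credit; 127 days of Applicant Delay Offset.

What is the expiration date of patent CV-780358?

Base term: filing date + 16 years → 13 November 2011.
Clinical Review Extension: +800 days → 21 January 2014.
Interference Suspension Credit: +215 days → 24 August 2014.
Processing Delay Credit: +243 days → 24 April 2015.
Applicant Delay Offset: −127 days → 18 December 2014.

December 18, 2014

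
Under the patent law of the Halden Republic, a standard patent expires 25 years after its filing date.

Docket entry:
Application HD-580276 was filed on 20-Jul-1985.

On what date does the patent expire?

Filing date + 25 years → 20 July 2010.

2010-07-20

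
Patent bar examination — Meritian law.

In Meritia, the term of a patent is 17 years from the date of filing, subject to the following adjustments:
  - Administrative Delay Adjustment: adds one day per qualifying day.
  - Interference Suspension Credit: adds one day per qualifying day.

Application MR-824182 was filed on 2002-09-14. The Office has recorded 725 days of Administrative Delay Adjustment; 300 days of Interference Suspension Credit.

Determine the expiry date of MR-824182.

2022-07-05

Base term: filing date + 17 years → 14 September 2019.
Administrative Delay Adjustment: +725 days → 8 September 2021.
Interference Suspension Credit: +300 days → 5 July 2022.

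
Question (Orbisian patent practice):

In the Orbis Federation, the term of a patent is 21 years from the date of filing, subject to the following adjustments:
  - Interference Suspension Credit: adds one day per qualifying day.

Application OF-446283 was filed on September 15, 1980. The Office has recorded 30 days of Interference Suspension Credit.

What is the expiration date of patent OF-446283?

Base term: filing date + 21 years → 15 September 2001.
Interference Suspension Credit: +30 days → 15 October 2001.

2001-10-15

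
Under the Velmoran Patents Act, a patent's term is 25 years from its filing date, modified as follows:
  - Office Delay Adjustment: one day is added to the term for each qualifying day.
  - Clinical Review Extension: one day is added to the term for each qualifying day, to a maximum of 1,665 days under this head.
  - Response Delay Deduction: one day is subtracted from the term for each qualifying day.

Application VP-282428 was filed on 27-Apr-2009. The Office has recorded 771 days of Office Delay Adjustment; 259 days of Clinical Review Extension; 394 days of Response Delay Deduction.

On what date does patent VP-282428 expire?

January 23, 2036

Base term: filing date + 25 years → 27 April 2034.
Office Delay Adjustment: +771 days → 6 June 2036.
Clinical Review Extension: 259 days (within the 1665-day cap) → +259 days → 20 February 2037.
Response Delay Deduction: −394 days → 23 January 2036.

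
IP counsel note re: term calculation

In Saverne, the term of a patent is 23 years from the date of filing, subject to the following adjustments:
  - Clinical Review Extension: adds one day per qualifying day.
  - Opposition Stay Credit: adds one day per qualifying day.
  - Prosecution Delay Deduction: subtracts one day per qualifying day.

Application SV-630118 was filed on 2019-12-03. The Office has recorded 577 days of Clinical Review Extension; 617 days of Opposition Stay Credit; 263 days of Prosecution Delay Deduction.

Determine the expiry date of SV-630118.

Base term: filing date + 23 years → 3 December 2042.
Clinical Review Extension: +577 days → 2 July 2044.
Opposition Stay Credit: +617 days → 11 March 2046.
Prosecution Delay Deduction: −263 days → 21 June 2045.

June 21, 2045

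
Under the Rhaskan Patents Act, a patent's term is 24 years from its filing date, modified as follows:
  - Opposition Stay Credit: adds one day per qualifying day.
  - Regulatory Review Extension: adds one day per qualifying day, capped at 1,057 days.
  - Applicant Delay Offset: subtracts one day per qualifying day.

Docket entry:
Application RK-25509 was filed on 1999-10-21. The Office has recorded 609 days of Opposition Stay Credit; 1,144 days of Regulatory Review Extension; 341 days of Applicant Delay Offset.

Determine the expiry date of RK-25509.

June 7, 2027

Base term: filing date + 24 years → 21 October 2023.
Opposition Stay Credit: +609 days → 21 June 2025.
Regulatory Review Extension: 1144 days claimed exceeds the 1057-day cap, so +1057 days → 13 May 2028.
Applicant Delay Offset: −341 days → 7 June 2027.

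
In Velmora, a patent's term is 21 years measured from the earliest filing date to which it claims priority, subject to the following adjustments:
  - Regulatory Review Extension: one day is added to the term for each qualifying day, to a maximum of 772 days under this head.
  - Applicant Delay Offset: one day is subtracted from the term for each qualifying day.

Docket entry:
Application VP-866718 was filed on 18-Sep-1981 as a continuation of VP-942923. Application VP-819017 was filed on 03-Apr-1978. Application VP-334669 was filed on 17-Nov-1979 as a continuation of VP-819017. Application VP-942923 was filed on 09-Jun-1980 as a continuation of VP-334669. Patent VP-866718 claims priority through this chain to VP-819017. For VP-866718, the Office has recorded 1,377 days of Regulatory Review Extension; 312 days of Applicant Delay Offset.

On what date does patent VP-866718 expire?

July 6, 2000

Earliest priority filing: 3 April 1978.
Base term: 3 April 1978 + 21 years → 3 April 1999.
Regulatory Review Extension: 1377 days claimed exceeds the 772-day cap, so +772 days → 14 May 2001.
Applicant Delay Offset: −312 days → 6 July 2000.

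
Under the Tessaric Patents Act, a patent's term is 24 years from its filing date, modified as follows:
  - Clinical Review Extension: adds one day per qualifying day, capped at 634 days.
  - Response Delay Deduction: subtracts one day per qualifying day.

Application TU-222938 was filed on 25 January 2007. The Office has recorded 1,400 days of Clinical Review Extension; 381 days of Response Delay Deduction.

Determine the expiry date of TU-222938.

Base term: filing date + 24 years → 25 January 2031.
Clinical Review Extension: 1400 days claimed exceeds the 634-day cap, so +634 days → 20 October 2032.
Response Delay Deduction: −381 days → 5 October 2031.

October 5, 2031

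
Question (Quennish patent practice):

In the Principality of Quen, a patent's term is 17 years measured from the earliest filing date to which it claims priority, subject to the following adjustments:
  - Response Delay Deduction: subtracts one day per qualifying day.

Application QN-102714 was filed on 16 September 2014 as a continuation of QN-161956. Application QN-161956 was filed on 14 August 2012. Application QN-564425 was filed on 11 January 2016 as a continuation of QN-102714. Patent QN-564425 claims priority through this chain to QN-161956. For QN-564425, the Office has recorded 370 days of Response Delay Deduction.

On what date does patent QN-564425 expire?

Earliest priority filing: 14 August 2012.
Base term: 14 August 2012 + 17 years → 14 August 2029.
Response Delay Deduction: −370 days → 9 August 2028.

August 9, 2028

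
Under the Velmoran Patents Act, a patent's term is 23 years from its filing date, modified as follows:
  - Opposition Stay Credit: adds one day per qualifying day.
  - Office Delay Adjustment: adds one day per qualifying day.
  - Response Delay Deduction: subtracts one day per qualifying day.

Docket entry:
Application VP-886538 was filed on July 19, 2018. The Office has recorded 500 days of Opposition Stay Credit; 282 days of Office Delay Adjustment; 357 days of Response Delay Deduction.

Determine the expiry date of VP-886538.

Base term: filing date + 23 years → 19 July 2041.
Opposition Stay Credit: +500 days → 1 December 2042.
Office Delay Adjustment: +282 days → 9 September 2043.
Response Delay Deduction: −357 days → 17 September 2042.

2042-09-17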